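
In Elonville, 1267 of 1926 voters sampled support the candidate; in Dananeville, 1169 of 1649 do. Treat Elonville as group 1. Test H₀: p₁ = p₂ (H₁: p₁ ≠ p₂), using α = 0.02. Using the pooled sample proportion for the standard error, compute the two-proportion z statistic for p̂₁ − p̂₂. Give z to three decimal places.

p̂₁ = 1267/1926 ≈ 0.65784, p̂₂ = 1169/1649 ≈ 0.70891.
Pooled p̂ = (1267+1169)/(1926+1649) = 2436/3575 = 0.68140.
SE = √(0.217095 × 0.00112564) = 0.01563.
z = (0.65784 − 0.70891)/0.01563 = -0.05107/0.01563 = -3.267.
p-value = 2·P(Z > 3.267) ≈ 0.0011. With α = 0.02, reject H₀.

z = -3.267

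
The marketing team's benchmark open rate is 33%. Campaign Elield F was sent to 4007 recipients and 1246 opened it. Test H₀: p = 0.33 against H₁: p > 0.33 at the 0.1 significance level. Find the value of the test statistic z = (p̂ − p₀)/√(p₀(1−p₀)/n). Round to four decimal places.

z = -2.5638

p̂ = 1246/4007 = 0.310956.
Standard error under H₀: √(0.33×0.67/4007) = 0.007428.
z = (0.310956 − 0.33)/0.007428 = -0.019044/0.007428 = -2.5638.
p-value = P(Z > -2.564) ≈ 0.9948; since p > α = 0.1, fail to reject H₀.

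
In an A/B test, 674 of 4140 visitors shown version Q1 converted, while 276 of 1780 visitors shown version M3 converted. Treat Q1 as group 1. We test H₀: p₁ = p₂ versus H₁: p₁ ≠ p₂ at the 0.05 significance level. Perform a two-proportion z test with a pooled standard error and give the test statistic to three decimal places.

p̂₁ = 674/4140 = 0.162802, p̂₂ = 276/1780 = 0.155056.
Pooled p̂ = (674+276)/(4140+1780) = 950/5920 = 0.160473.
SE = √(0.134721 × 0.000803344) = 0.010403.
z = (0.162802 − 0.155056)/0.010403 = 0.007746/0.010403 = 0.745.
Two-sided p-value ≈ 2·Φ(−0.745) = 0.4565. With α = 0.05, fail to reject H₀.

z = 0.745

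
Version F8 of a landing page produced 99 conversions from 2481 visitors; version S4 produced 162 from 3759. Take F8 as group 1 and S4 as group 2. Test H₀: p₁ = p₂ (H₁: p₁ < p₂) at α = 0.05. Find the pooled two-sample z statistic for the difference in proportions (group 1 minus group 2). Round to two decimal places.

p̂₁ = 99/2481 ≈ 0.0399, p̂₂ = 162/3759 ≈ 0.0431.
Pooled p̂ = (99+162)/(2481+3759) = 261/6240 = 0.0418.
SE = √(0.0400774 × 0.000669091) = 0.0052.
z = (0.0399 − 0.0431)/0.0052 = -0.0032/0.0052 = -0.62.
p-value = P(Z < -0.617) ≈ 0.2687; since p > α = 0.05, fail to reject H₀.

z = -0.62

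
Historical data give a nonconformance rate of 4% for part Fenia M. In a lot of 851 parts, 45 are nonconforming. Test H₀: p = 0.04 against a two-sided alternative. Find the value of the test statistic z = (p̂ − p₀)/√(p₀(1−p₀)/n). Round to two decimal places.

z = 1.92

p̂ = 45/851 = 0.05288.
Standard error under H₀: √(0.04×0.96/851) = 0.00672.
z = (0.05288 − 0.04)/0.00672 = 0.01288/0.00672 = 1.92.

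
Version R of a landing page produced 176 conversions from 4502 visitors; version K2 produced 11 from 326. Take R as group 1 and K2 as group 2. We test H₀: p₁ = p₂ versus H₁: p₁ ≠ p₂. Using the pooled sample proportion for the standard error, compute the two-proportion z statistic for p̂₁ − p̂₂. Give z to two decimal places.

z = 0.48

p̂₁ = 176/4502 ≈ 0.03909, p̂₂ = 11/326 ≈ 0.03374.
Pooled p̂ = (176+11)/(4502+326) = 187/4828 = 0.03873.
SE = √(p̂(1−p̂)(1/n₁+1/n₂)) = √(0.03873·0.96127·0.00328961) = √(0.000122479) = 0.01107.
z = (0.03909 − 0.03374)/0.01107 = 0.00535/0.01107 = 0.48.
p-value = 2·P(Z > 0.484) ≈ 0.6287.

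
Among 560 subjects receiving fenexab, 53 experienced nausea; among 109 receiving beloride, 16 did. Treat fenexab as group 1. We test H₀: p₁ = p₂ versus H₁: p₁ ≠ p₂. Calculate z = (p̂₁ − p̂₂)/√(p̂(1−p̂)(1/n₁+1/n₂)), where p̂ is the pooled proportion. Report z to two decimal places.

z = -1.64

p̂₁ = 53/560 = 0.0946, p̂₂ = 16/109 = 0.1468.
Pooled p̂ = (53+16)/(560+109) = 69/669 = 0.1031.
SE = √(0.0925014 × 0.01096) = 0.0318.
z = (0.0946 − 0.1468)/0.0318 = -0.0522/0.0318 = -1.64.
p-value = 2·P(Z > 1.638) ≈ 0.1015.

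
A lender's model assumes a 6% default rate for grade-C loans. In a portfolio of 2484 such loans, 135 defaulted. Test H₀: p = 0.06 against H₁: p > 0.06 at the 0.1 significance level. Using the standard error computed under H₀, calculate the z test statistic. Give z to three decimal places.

p̂ = 135/2484 = 0.054348.
Under H₀, SE = √(0.06·0.94/2484) = √(2.27053e-05) = 0.004765.
z = (0.054348 − 0.06)/0.004765 = -0.005652/0.004765 = -1.186.
p-value = P(Z > -1.186) ≈ 0.8822. With α = 0.1, fail to reject H₀.

z = -1.186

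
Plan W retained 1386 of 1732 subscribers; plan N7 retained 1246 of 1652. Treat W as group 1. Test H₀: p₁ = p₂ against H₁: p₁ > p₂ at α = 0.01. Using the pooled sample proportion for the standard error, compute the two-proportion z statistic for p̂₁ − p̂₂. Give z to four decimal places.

z = 3.2169

p̂₁ = 1386/1732 = 0.8002309, p̂₂ = 1246/1652 = 0.7542373.
Pooled p̂ = (1386+1246)/(1732+1652) = 2632/3384 = 0.7777778.
SE = √(0.17284 × 0.00118269) = 0.0142974.
z = (0.8002309 − 0.7542373)/0.0142974 = 0.0459936/0.0142974 = 3.2169.
p-value = P(Z > 3.217) ≈ 0.0006; since p < α = 0.01, reject H₀.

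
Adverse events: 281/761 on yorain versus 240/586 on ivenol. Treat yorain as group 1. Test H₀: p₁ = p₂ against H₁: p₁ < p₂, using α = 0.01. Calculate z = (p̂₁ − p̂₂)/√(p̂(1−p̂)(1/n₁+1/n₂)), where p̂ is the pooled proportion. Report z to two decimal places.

p̂₁ = 281/761 = 0.36925, p̂₂ = 240/586 = 0.40956.
Pooled p̂ = (281+240)/(761+586) = 521/1347 = 0.38679.
SE = √(p̂(1−p̂)(1/n₁+1/n₂)) = √(0.38679·0.61321·0.00302055) = √(0.00071642) = 0.02677.
z = (0.36925 − 0.40956)/0.02677 = -0.04031/0.02677 = -1.51.
p-value = P(Z < -1.506) ≈ 0.0661, so at α = 0.01 we fail to reject H₀.

z = -1.51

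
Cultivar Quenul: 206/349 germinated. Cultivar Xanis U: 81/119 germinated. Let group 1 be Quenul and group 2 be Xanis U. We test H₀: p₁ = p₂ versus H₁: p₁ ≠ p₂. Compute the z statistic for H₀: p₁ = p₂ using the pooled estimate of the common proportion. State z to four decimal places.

p̂₁ = 206/349 = 0.590258, p̂₂ = 81/119 = 0.680672.
Pooled p̂ = (206+81)/(349+119) = 287/468 = 0.613248.
SE = √(p̂(1−p̂)(1/n₁+1/n₂)) = √(0.613248·0.386752·0.0112687) = √(0.00267265) = 0.051698.
z = (0.590258 − 0.680672)/0.051698 = -0.090414/0.051698 = -1.7489.
p-value = 2·P(Z > 1.749) ≈ 0.0803.

z = -1.7489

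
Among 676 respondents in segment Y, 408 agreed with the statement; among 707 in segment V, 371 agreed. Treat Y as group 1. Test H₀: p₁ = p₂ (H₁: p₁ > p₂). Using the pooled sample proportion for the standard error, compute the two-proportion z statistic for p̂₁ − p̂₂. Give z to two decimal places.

z = 2.95

p̂₁ = 408/676 = 0.6036, p̂₂ = 371/707 = 0.5248.
Pooled p̂ = (408+371)/(676+707) = 779/1383 = 0.5633.
SE = √(0.245997 × 0.00289372) = 0.0267.
z = (0.6036 − 0.5248)/0.0267 = 0.0788/0.0267 = 2.95.
p-value = P(Z > 2.953) ≈ 0.0016.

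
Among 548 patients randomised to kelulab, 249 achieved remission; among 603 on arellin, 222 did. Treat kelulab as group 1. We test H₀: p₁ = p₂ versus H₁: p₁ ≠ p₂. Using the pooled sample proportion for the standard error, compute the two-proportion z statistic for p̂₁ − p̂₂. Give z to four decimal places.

p̂₁ = 249/548 ≈ 0.454380, p̂₂ = 222/603 ≈ 0.368159.
Pooled p̂ = (249+222)/(548+603) = 471/1151 = 0.409209.
SE = √(0.241757 × 0.00348319) = 0.029019.
z = (0.454380 − 0.368159)/0.029019 = 0.086221/0.029019 = 2.9712.
p-value = 2·P(Z > 2.971) ≈ 0.0030.

z = 2.9712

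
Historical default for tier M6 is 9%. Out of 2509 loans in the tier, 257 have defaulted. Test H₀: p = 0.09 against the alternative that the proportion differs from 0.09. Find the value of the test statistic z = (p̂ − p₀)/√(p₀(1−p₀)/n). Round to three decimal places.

p̂ = 257/2509 = 0.102431.
Under H₀, SE = √(0.09·0.91/2509) = √(3.26425e-05) = 0.005713.
z = (0.102431 − 0.09)/0.005713 = 0.012431/0.005713 = 2.176.

z = 2.176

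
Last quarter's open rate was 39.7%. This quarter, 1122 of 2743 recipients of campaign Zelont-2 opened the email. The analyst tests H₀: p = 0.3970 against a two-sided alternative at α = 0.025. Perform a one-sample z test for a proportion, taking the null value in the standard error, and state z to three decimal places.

p̂ = 1122/2743 ≈ 0.40904.
SE = √(p₀(1−p₀)/n) = √(0.23939/2743) = 0.00934.
z = (0.40904 − 0.397)/0.00934 = 0.01204/0.00934 = 1.289.
Two-sided p-value ≈ 2·Φ(−1.289) = 0.1974; since p > α = 0.025, fail to reject H₀.

z = 1.289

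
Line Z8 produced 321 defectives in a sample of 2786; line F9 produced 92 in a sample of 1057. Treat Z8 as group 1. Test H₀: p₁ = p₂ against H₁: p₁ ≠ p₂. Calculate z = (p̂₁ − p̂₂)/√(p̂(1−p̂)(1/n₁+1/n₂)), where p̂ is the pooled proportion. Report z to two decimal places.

p̂₁ = 321/2786 = 0.1152, p̂₂ = 92/1057 = 0.0870.
Pooled p̂ = (321+92)/(2786+1057) = 413/3843 = 0.1075.
SE = √(0.0959187 × 0.00130501) = 0.0112.
z = (0.1152 − 0.0870)/0.0112 = 0.0282/0.0112 = 2.52.

z = 2.52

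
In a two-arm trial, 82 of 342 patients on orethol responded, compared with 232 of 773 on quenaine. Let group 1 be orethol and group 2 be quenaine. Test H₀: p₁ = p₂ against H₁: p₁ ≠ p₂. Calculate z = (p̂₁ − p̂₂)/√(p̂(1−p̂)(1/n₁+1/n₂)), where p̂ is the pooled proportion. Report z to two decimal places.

p̂₁ = 82/342 ≈ 0.2398, p̂₂ = 232/773 ≈ 0.3001.
Pooled p̂ = (82+232)/(342+773) = 314/1115 = 0.2816.
SE = √(p̂(1−p̂)(1/n₁+1/n₂)) = √(0.2816·0.7184·0.00421764) = √(0.000853261) = 0.0292.
z = (0.2398 − 0.3001)/0.0292 = -0.0603/0.0292 = -2.07.

z = -2.07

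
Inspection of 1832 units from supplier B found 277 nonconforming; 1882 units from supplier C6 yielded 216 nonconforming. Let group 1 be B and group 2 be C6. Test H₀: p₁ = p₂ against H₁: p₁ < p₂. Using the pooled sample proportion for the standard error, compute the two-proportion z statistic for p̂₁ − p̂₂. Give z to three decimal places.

p̂₁ = 277/1832 ≈ 0.151201, p̂₂ = 216/1882 ≈ 0.114772.
Pooled p̂ = (277+216)/(1832+1882) = 493/3714 = 0.132741.
SE = √(p̂(1−p̂)(1/n₁+1/n₂)) = √(0.132741·0.867259·0.0010772) = √(0.000124008) = 0.011136.
z = (0.151201 − 0.114772)/0.011136 = 0.036429/0.011136 = 3.271.

z = 3.271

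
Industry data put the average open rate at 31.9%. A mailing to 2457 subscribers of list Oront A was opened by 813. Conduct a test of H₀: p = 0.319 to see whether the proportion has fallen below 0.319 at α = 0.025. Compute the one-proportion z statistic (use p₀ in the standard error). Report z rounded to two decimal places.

p̂ = 813/2457 ≈ 0.33089.
Under H₀, SE = √(0.319·0.681/2457) = √(8.84164e-05) = 0.00940.
z = (0.33089 − 0.319)/0.00940 = 0.01189/0.00940 = 1.26.
p-value = P(Z < 1.265) ≈ 0.8970. With α = 0.025, fail to reject H₀.

z = 1.26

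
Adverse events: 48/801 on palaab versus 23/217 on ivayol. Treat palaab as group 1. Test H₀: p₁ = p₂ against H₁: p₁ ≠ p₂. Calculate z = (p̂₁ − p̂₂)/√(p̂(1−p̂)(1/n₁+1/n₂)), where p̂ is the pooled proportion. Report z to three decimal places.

p̂₁ = 48/801 ≈ 0.05993, p̂₂ = 23/217 ≈ 0.10599.
Pooled p̂ = (48+23)/(801+217) = 71/1018 = 0.06974.
SE = √(p̂(1−p̂)(1/n₁+1/n₂)) = √(0.06974·0.93026·0.00585673) = √(0.000379987) = 0.01949.
z = (0.05993 − 0.10599)/0.01949 = -0.04606/0.01949 = -2.363.

z = -2.363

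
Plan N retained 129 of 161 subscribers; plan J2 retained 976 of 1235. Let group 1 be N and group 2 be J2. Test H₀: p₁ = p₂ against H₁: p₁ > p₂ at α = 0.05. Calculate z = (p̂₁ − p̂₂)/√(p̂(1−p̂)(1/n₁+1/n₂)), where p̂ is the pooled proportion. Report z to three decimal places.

z = 0.322

p̂₁ = 129/161 ≈ 0.80124, p̂₂ = 976/1235 ≈ 0.79028.
Pooled p̂ = (129+976)/(161+1235) = 1105/1396 = 0.79155.
SE = √(p̂(1−p̂)(1/n₁+1/n₂)) = √(0.79155·0.20845·0.0070209) = √(0.00115845) = 0.03404.
z = (0.80124 − 0.79028)/0.03404 = 0.01096/0.03404 = 0.322.
p-value = P(Z > 0.322) ≈ 0.3737; since p > α = 0.05, fail to reject H₀.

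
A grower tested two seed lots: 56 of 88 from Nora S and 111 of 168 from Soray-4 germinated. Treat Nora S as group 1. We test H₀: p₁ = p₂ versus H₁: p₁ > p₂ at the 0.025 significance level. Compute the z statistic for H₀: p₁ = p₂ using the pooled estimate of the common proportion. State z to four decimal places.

z = -0.3886

p̂₁ = 56/88 = 0.636364, p̂₂ = 111/168 = 0.660714.
Pooled p̂ = (56+111)/(88+168) = 167/256 = 0.652344.
SE = √(0.226791 × 0.017316) = 0.062667.
z = (0.636364 − 0.660714)/0.062667 = -0.024350/0.062667 = -0.3886.
p-value = P(Z > -0.389) ≈ 0.6512, so at α = 0.025 we fail to reject H₀.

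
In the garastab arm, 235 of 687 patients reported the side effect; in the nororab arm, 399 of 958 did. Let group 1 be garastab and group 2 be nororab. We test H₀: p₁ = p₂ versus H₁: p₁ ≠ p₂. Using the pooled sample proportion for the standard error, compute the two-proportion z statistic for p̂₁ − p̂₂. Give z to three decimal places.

p̂₁ = 235/687 ≈ 0.34207, p̂₂ = 399/958 ≈ 0.41649.
Pooled p̂ = (235+399)/(687+958) = 634/1645 = 0.38541.
SE = √(p̂(1−p̂)(1/n₁+1/n₂)) = √(0.38541·0.61459·0.00249945) = √(0.000592042) = 0.02433.
z = (0.34207 − 0.41649)/0.02433 = -0.07442/0.02433 = -3.059.
Two-sided p-value ≈ 2·Φ(−3.059) = 0.0022.

z = -3.059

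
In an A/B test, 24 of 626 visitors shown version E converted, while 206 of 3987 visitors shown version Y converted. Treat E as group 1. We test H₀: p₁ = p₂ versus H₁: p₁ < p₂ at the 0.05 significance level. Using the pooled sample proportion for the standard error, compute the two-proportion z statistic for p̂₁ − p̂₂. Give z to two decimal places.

p̂₁ = 24/626 = 0.03834, p̂₂ = 206/3987 = 0.05167.
Pooled p̂ = (24+206)/(626+3987) = 230/4613 = 0.04986.
SE = √(p̂(1−p̂)(1/n₁+1/n₂)) = √(0.04986·0.95014·0.00184826) = √(8.75579e-05) = 0.00936.
z = (0.03834 − 0.05167)/0.00936 = -0.01333/0.00936 = -1.42.
p-value = P(Z < -1.424) ≈ 0.0772. With α = 0.05, fail to reject H₀.

z = -1.42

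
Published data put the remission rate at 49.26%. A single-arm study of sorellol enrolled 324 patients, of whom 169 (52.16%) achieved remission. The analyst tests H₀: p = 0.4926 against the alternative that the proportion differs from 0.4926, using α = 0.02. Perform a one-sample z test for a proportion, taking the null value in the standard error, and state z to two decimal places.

p̂ = 169/324 = 0.5216.
Under H₀, SE = √(0.4926·0.5074/324) = √(0.000771436) = 0.0278.
z = (0.5216 − 0.4926)/0.0278 = 0.0290/0.0278 = 1.04.
Two-sided p-value ≈ 2·Φ(−1.044) = 0.2964. With α = 0.02, fail to reject H₀.

z = 1.04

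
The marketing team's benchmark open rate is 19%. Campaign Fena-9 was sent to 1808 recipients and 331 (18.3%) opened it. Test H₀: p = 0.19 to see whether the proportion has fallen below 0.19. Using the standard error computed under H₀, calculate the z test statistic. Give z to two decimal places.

z = -0.75

p̂ = 331/1808 ≈ 0.1831.
Under H₀, SE = √(0.19·0.81/1808) = √(8.51217e-05) = 0.0092.
z = (0.1831 − 0.19)/0.0092 = -0.0069/0.0092 = -0.75.
p-value = P(Z < -0.751) ≈ 0.2265.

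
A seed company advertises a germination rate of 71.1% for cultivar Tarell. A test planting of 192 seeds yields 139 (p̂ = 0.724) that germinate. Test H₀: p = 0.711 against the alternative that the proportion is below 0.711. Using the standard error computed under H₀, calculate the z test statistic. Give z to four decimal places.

p̂ = 139/192 ≈ 0.723958.
SE = √(p₀(1−p₀)/n) = √(0.20548/192) = 0.032714.
z = (0.723958 − 0.711)/0.032714 = 0.012958/0.032714 = 0.3961.

z = 0.3961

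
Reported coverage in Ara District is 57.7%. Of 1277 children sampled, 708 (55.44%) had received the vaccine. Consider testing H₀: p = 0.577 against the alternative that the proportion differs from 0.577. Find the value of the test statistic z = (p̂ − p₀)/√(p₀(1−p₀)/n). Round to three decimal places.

z = -1.633

p̂ = 708/1277 ≈ 0.554424.
Under H₀, SE = √(0.577·0.423/1277) = √(0.000191128) = 0.013825.
z = (0.554424 − 0.577)/0.013825 = -0.022576/0.013825 = -1.633.
Two-sided p-value ≈ 2·Φ(−1.633) = 0.1025.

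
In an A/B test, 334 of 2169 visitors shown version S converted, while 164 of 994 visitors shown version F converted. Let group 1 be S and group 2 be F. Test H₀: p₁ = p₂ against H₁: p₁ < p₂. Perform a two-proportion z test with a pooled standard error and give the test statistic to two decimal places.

z = -0.79

p̂₁ = 334/2169 ≈ 0.1540, p̂₂ = 164/994 ≈ 0.1650.
Pooled p̂ = (334+164)/(2169+994) = 498/3163 = 0.1574.
SE = √(0.132656 × 0.00146708) = 0.0140.
z = (0.1540 − 0.1650)/0.0140 = -0.0110/0.0140 = -0.79.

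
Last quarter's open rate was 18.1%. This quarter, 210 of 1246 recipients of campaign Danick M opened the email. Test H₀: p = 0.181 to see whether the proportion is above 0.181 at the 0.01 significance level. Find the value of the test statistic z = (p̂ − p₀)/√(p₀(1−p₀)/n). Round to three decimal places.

z = -1.142

p̂ = 210/1246 = 0.16854.
Under H₀, SE = √(0.181·0.819/1246) = √(0.000118972) = 0.01091.
z = (0.16854 − 0.181)/0.01091 = -0.01246/0.01091 = -1.142.
p-value = P(Z > -1.142) ≈ 0.8734, so at α = 0.01 we fail to reject H₀.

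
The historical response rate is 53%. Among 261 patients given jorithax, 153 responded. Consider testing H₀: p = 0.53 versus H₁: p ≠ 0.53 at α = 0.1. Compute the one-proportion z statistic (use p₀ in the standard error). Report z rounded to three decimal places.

z = 1.819

p̂ = 153/261 ≈ 0.586207.
SE = √(p₀(1−p₀)/n) = √(0.2491/261) = 0.030893.
z = (0.586207 − 0.53)/0.030893 = 0.056207/0.030893 = 1.819.
Two-sided p-value ≈ 2·Φ(−1.819) = 0.0689. With α = 0.1, reject H₀.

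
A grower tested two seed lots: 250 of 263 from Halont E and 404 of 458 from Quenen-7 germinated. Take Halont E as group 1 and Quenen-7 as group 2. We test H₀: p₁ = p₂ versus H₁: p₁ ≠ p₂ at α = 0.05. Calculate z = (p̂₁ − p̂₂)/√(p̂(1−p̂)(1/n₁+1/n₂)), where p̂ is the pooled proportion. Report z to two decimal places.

z = 3.05

p̂₁ = 250/263 = 0.95057, p̂₂ = 404/458 = 0.88210.
Pooled p̂ = (250+404)/(263+458) = 654/721 = 0.90707.
SE = √(0.0842912 × 0.00598569) = 0.02246.
z = (0.95057 − 0.88210)/0.02246 = 0.06847/0.02246 = 3.05.
Two-sided p-value ≈ 2·Φ(−3.048) = 0.0023, so at α = 0.05 we reject H₀.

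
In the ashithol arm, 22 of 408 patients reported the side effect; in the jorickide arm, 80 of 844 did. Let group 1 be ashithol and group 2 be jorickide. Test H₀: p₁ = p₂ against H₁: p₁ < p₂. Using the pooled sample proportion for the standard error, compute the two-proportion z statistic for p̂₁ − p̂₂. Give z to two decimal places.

z = -2.48

p̂₁ = 22/408 ≈ 0.0539, p̂₂ = 80/844 ≈ 0.0948.
Pooled p̂ = (22+80)/(408+844) = 102/1252 = 0.0815.
SE = √(0.0748323 × 0.00363581) = 0.0165.
z = (0.0539 − 0.0948)/0.0165 = -0.0409/0.0165 = -2.48.
p-value = P(Z < -2.477) ≈ 0.0066.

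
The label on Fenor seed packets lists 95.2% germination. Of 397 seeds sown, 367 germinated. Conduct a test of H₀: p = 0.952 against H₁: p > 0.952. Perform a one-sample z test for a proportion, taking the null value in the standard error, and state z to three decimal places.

p̂ = 367/397 = 0.92443.
Under H₀, SE = √(0.952·0.048/397) = √(0.000115103) = 0.01073.
z = (0.92443 − 0.952)/0.01073 = -0.02757/0.01073 = -2.569.

z = -2.569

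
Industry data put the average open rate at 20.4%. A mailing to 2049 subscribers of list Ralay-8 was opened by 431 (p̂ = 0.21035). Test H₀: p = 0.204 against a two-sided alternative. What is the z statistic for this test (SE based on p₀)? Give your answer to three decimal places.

z = 0.713

p̂ = 431/2049 = 0.21035.
Standard error under H₀: √(0.204×0.796/2049) = 0.00890.
z = (0.21035 − 0.204)/0.00890 = 0.00635/0.00890 = 0.713.
Two-sided p-value ≈ 2·Φ(−0.713) = 0.4759.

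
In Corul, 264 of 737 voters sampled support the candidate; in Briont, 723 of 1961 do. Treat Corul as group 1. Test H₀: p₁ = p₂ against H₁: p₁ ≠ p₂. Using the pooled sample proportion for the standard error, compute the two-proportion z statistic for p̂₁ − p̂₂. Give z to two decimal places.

z = -0.50

p̂₁ = 264/737 = 0.3582, p̂₂ = 723/1961 = 0.3687.
Pooled p̂ = (264+723)/(737+1961) = 987/2698 = 0.3658.
SE = √(p̂(1−p̂)(1/n₁+1/n₂)) = √(0.3658·0.6342·0.0018668) = √(0.000433092) = 0.0208.
z = (0.3582 − 0.3687)/0.0208 = -0.0105/0.0208 = -0.50.
p-value = 2·P(Z > 0.504) ≈ 0.6145.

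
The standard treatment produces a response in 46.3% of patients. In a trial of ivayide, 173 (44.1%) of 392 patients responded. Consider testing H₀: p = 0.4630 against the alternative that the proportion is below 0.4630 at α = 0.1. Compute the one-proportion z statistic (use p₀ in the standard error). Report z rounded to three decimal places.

p̂ = 173/392 ≈ 0.44133.
Under H₀, SE = √(0.463·0.537/392) = √(0.000634263) = 0.02518.
z = (0.44133 − 0.463)/0.02518 = -0.02167/0.02518 = -0.861.
p-value = P(Z < -0.861) ≈ 0.1947; since p > α = 0.1, fail to reject H₀.

z = -0.861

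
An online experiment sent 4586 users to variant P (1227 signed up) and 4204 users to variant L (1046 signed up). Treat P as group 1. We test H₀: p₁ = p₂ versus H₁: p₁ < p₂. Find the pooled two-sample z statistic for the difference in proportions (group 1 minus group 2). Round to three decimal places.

z = 2.005

p̂₁ = 1227/4586 = 0.267553, p̂₂ = 1046/4204 = 0.248811.
Pooled p̂ = (1227+1046)/(4586+4204) = 2273/8790 = 0.258589.
SE = √(p̂(1−p̂)(1/n₁+1/n₂)) = √(0.258589·0.741411·0.000455924) = √(8.74101e-05) = 0.009349.
z = (0.267553 − 0.248811)/0.009349 = 0.018742/0.009349 = 2.005.
p-value = P(Z < 2.005) ≈ 0.9775.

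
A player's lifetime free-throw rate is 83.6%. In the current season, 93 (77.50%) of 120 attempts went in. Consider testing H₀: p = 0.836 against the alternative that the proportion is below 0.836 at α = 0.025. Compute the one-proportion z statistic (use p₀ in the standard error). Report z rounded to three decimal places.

p̂ = 93/120 ≈ 0.77500.
SE = √(p₀(1−p₀)/n) = √(0.1371/120) = 0.03380.
z = (0.77500 − 0.836)/0.03380 = -0.06100/0.03380 = -1.805.
p-value = P(Z < -1.805) ≈ 0.0356; since p > α = 0.025, fail to reject H₀.

z = -1.805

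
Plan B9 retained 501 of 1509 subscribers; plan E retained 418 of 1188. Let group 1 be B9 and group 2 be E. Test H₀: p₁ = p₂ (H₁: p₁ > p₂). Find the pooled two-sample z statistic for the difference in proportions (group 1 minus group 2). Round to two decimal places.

p̂₁ = 501/1509 = 0.3320, p̂₂ = 418/1188 = 0.3519.
Pooled p̂ = (501+418)/(1509+1188) = 919/2697 = 0.3407.
SE = √(0.224639 × 0.00150444) = 0.0184.
z = (0.3320 − 0.3519)/0.0184 = -0.0199/0.0184 = -1.08.
p-value = P(Z > -1.079) ≈ 0.8598.

z = -1.08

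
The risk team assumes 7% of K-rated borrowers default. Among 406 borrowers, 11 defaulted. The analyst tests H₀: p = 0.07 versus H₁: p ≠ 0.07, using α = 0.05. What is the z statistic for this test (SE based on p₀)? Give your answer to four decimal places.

p̂ = 11/406 ≈ 0.0270936.
Standard error under H₀: √(0.07×0.93/406) = 0.0126627.
z = (0.0270936 − 0.07)/0.0126627 = -0.0429064/0.0126627 = -3.3884.
Two-sided p-value ≈ 2·Φ(−3.388) = 0.0007, so at α = 0.05 we reject H₀.

z = -3.3884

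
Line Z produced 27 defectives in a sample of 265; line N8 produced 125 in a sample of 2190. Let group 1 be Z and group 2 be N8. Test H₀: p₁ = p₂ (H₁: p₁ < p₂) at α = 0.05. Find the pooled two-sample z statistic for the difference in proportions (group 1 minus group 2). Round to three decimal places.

p̂₁ = 27/265 = 0.101887, p̂₂ = 125/2190 = 0.057078.
Pooled p̂ = (27+125)/(265+2190) = 152/2455 = 0.061914.
SE = √(0.0580811 × 0.00423021) = 0.015675.
z = (0.101887 − 0.057078)/0.015675 = 0.044809/0.015675 = 2.859.
p-value = P(Z < 2.859) ≈ 0.9979; since p > α = 0.05, fail to reject H₀.

z = 2.859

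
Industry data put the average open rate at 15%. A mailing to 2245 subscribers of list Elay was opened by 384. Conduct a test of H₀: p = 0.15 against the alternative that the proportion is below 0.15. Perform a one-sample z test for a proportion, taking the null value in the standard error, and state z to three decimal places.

z = 2.793

p̂ = 384/2245 = 0.171047.
Standard error under H₀: √(0.15×0.85/2245) = 0.007536.
z = (0.171047 − 0.15)/0.007536 = 0.021047/0.007536 = 2.793.
p-value = P(Z < 2.793) ≈ 0.9974.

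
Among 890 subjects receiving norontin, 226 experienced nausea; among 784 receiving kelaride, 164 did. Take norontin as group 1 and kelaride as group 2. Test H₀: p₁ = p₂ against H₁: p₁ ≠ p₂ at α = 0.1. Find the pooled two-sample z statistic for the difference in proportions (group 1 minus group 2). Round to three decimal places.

p̂₁ = 226/890 = 0.25393, p̂₂ = 164/784 = 0.20918.
Pooled p̂ = (226+164)/(890+784) = 390/1674 = 0.23297.
SE = √(0.178698 × 0.00239911) = 0.02071.
z = (0.25393 − 0.20918)/0.02071 = 0.04475/0.02071 = 2.161.
Two-sided p-value ≈ 2·Φ(−2.161) = 0.0307; since p < α = 0.1, reject H₀.

z = 2.161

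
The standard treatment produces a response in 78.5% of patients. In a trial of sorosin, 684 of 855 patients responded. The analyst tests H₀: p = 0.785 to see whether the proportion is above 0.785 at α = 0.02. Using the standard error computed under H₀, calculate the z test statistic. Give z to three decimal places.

z = 1.068

p̂ = 684/855 = 0.80000.
Under H₀, SE = √(0.785·0.215/855) = √(0.000197398) = 0.01405.
z = (0.80000 − 0.785)/0.01405 = 0.01500/0.01405 = 1.068.
p-value = P(Z > 1.068) ≈ 0.1428; since p > α = 0.02, fail to reject H₀.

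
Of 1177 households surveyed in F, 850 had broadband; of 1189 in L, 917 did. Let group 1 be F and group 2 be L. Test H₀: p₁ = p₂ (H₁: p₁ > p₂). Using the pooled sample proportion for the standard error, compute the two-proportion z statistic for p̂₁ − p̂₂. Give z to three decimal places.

z = -2.744

p̂₁ = 850/1177 = 0.72218, p̂₂ = 917/1189 = 0.77124.
Pooled p̂ = (850+917)/(1177+1189) = 1767/2366 = 0.74683.
SE = √(0.189075 × 0.00169066) = 0.01788.
z = (0.72218 − 0.77124)/0.01788 = -0.04906/0.01788 = -2.744.
p-value = P(Z > -2.744) ≈ 0.9970.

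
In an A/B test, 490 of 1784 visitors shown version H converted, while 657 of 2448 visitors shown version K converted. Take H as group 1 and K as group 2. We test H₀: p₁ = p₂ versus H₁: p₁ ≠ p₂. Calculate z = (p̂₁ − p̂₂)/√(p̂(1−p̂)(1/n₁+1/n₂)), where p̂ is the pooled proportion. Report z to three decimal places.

p̂₁ = 490/1784 ≈ 0.27466, p̂₂ = 657/2448 ≈ 0.26838.
Pooled p̂ = (490+657)/(1784+2448) = 1147/4232 = 0.27103.
SE = √(0.197573 × 0.000969035) = 0.01384.
z = (0.27466 − 0.26838)/0.01384 = 0.00628/0.01384 = 0.454.

z = 0.454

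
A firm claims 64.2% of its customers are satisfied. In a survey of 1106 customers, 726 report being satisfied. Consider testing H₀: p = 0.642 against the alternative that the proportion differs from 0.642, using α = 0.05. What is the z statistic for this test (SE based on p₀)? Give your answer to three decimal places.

z = 1.000

p̂ = 726/1106 ≈ 0.65642.
Under H₀, SE = √(0.642·0.358/1106) = √(0.000207808) = 0.01442.
z = (0.65642 − 0.642)/0.01442 = 0.01442/0.01442 = 1.000.
Two-sided p-value ≈ 2·Φ(−1.000) = 0.3172; since p > α = 0.05, fail to reject H₀.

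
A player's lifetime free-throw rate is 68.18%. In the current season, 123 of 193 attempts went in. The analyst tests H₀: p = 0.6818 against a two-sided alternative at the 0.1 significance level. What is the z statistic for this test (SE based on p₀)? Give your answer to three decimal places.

p̂ = 123/193 ≈ 0.63731.
Under H₀, SE = √(0.6818·0.3182/193) = √(0.00112409) = 0.03353.
z = (0.63731 − 0.6818)/0.03353 = -0.04449/0.03353 = -1.327.
Two-sided p-value ≈ 2·Φ(−1.327) = 0.1845, so at α = 0.1 we fail to reject H₀.

z = -1.327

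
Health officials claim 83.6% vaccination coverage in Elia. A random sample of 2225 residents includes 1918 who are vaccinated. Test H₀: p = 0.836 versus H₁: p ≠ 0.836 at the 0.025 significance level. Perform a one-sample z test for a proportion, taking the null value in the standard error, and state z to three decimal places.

p̂ = 1918/2225 = 0.86202.
SE = √(p₀(1−p₀)/n) = √(0.1371/2225) = 0.00785.
z = (0.86202 − 0.836)/0.00785 = 0.02602/0.00785 = 3.315.
p-value = 2·P(Z > 3.315) ≈ 0.0009. With α = 0.025, reject H₀.

z = 3.315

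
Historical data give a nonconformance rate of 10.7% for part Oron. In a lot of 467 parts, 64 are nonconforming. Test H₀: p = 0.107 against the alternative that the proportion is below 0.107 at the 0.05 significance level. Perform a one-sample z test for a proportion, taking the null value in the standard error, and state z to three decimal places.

p̂ = 64/467 = 0.137045.
SE = √(p₀(1−p₀)/n) = √(0.095551/467) = 0.014304.
z = (0.137045 − 0.107)/0.014304 = 0.030045/0.014304 = 2.100.
p-value = P(Z < 2.100) ≈ 0.9822; since p > α = 0.05, fail to reject H₀.

z = 2.100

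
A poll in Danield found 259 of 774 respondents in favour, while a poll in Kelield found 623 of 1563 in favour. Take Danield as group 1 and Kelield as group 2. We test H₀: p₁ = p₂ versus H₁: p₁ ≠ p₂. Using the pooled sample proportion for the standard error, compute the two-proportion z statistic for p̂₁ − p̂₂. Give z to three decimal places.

z = -3.002

p̂₁ = 259/774 = 0.334625, p̂₂ = 623/1563 = 0.398592.
Pooled p̂ = (259+623)/(774+1563) = 882/2337 = 0.377407.
SE = √(0.234971 × 0.00193178) = 0.021305.
z = (0.334625 − 0.398592)/0.021305 = -0.063967/0.021305 = -3.002.
Two-sided p-value ≈ 2·Φ(−3.002) = 0.0027.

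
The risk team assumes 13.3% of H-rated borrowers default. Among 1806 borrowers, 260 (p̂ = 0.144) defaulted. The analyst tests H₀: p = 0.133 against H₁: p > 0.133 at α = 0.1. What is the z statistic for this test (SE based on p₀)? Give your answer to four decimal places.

p̂ = 260/1806 = 0.143965.
SE = √(p₀(1−p₀)/n) = √(0.11531/1806) = 0.007991.
z = (0.143965 − 0.133)/0.007991 = 0.010965/0.007991 = 1.3722.
p-value = P(Z > 1.372) ≈ 0.0850, so at α = 0.1 we reject H₀.

z = 1.3722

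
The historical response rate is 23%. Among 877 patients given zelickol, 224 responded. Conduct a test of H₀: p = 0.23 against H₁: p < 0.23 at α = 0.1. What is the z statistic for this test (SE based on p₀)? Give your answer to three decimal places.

p̂ = 224/877 = 0.25542.
Standard error under H₀: √(0.23×0.77/877) = 0.01421.
z = (0.25542 − 0.23)/0.01421 = 0.02542/0.01421 = 1.789.
p-value = P(Z < 1.789) ≈ 0.9632; since p > α = 0.1, fail to reject H₀.

z = 1.789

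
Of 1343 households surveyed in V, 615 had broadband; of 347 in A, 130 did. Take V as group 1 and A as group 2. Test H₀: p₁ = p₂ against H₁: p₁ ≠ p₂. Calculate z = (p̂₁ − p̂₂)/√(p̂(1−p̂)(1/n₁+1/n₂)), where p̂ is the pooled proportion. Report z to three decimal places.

z = 2.786

p̂₁ = 615/1343 ≈ 0.45793, p̂₂ = 130/347 ≈ 0.37464.
Pooled p̂ = (615+130)/(1343+347) = 745/1690 = 0.44083.
SE = √(p̂(1−p̂)(1/n₁+1/n₂)) = √(0.44083·0.55917·0.00362645) = √(0.000893914) = 0.02990.
z = (0.45793 − 0.37464)/0.02990 = 0.08329/0.02990 = 2.786.
p-value = 2·P(Z > 2.786) ≈ 0.0053.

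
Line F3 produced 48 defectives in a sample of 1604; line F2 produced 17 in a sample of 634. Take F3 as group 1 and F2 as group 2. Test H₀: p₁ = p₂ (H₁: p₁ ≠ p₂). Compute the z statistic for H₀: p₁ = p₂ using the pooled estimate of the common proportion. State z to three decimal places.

z = 0.395

p̂₁ = 48/1604 ≈ 0.029925, p̂₂ = 17/634 ≈ 0.026814.
Pooled p̂ = (48+17)/(1604+634) = 65/2238 = 0.029044.
SE = √(p̂(1−p̂)(1/n₁+1/n₂)) = √(0.029044·0.970956·0.00220073) = √(6.20611e-05) = 0.007878.
z = (0.029925 − 0.026814)/0.007878 = 0.003111/0.007878 = 0.395.
Two-sided p-value ≈ 2·Φ(−0.395) = 0.6929.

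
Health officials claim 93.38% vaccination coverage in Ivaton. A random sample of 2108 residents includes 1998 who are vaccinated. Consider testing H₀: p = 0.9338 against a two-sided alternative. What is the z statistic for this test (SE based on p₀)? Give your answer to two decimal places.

p̂ = 1998/2108 = 0.9478.
Standard error under H₀: √(0.9338×0.0662/2108) = 0.0054.
z = (0.9478 − 0.9338)/0.0054 = 0.0140/0.0054 = 2.59.

z = 2.59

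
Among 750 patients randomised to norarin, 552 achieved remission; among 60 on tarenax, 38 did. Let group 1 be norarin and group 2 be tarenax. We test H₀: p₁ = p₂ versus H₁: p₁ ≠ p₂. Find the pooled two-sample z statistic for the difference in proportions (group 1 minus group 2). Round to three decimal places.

p̂₁ = 552/750 = 0.736000, p̂₂ = 38/60 = 0.633333.
Pooled p̂ = (552+38)/(750+60) = 590/810 = 0.728395.
SE = √(0.197836 × 0.018) = 0.059674.
z = (0.736000 − 0.633333)/0.059674 = 0.102667/0.059674 = 1.720.
Two-sided p-value ≈ 2·Φ(−1.720) = 0.0854.

z = 1.720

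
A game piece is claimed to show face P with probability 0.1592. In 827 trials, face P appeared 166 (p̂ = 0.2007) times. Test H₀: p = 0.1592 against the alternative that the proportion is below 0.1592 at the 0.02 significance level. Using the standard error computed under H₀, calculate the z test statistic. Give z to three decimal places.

z = 3.264

p̂ = 166/827 ≈ 0.200726.
SE = √(p₀(1−p₀)/n) = √(0.13386/827) = 0.012722.
z = (0.200726 − 0.1592)/0.012722 = 0.041526/0.012722 = 3.264.
p-value = P(Z < 3.264) ≈ 0.9995. With α = 0.02, fail to reject H₀.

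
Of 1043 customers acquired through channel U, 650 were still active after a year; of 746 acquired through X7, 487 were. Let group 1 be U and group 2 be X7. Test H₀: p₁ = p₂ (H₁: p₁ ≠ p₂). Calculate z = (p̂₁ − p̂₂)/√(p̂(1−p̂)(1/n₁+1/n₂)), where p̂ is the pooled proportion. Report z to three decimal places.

z = -1.283

p̂₁ = 650/1043 = 0.62320, p̂₂ = 487/746 = 0.65282.
Pooled p̂ = (650+487)/(1043+746) = 1137/1789 = 0.63555.
SE = √(0.231626 × 0.00229926) = 0.02308.
z = (0.62320 − 0.65282)/0.02308 = -0.02962/0.02308 = -1.283.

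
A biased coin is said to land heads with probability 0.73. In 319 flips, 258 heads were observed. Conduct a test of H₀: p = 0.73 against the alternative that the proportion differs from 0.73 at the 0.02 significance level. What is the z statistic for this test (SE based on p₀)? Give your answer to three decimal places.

p̂ = 258/319 ≈ 0.80878.
SE = √(p₀(1−p₀)/n) = √(0.1971/319) = 0.02486.
z = (0.80878 − 0.73)/0.02486 = 0.07878/0.02486 = 3.169.
Two-sided p-value ≈ 2·Φ(−3.169) = 0.0015; since p < α = 0.02, reject H₀.

z = 3.169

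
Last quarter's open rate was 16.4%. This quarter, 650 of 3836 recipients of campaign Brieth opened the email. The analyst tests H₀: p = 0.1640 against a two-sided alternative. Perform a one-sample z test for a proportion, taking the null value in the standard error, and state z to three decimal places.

z = 0.911

p̂ = 650/3836 = 0.16945.
Under H₀, SE = √(0.164·0.836/3836) = √(3.57414e-05) = 0.00598.
z = (0.16945 − 0.164)/0.00598 = 0.00545/0.00598 = 0.911.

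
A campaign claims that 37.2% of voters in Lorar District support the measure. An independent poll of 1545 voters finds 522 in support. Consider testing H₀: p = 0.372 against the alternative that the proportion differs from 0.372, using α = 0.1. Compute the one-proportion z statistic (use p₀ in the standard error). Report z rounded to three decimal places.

p̂ = 522/1545 = 0.33786.
Standard error under H₀: √(0.372×0.628/1545) = 0.01230.
z = (0.33786 − 0.372)/0.01230 = -0.03414/0.01230 = -2.776.
p-value = 2·P(Z > 2.776) ≈ 0.0055; since p < α = 0.1, reject H₀.

z = -2.776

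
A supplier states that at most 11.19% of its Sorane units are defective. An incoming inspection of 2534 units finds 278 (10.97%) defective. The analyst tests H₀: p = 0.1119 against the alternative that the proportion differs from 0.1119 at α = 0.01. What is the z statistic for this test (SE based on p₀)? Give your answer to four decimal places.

p̂ = 278/2534 = 0.109708.
Under H₀, SE = √(0.1119·0.8881/2534) = √(3.9218e-05) = 0.006262.
z = (0.109708 − 0.1119)/0.006262 = -0.002192/0.006262 = -0.3500.
Two-sided p-value ≈ 2·Φ(−0.350) = 0.7263, so at α = 0.01 we fail to reject H₀.

z = -0.3500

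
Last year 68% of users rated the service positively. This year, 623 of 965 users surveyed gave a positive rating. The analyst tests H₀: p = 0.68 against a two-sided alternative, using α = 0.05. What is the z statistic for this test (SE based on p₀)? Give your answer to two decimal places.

z = -2.29

p̂ = 623/965 ≈ 0.6456.
Under H₀, SE = √(0.68·0.32/965) = √(0.000225492) = 0.0150.
z = (0.6456 − 0.68)/0.0150 = -0.0344/0.0150 = -2.29.
Two-sided p-value ≈ 2·Φ(−2.291) = 0.0220, so at α = 0.05 we reject H₀.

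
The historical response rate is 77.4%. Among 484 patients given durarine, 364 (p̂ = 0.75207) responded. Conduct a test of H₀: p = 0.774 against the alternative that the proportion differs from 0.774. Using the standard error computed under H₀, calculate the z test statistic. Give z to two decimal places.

z = -1.15

p̂ = 364/484 = 0.7521.
SE = √(p₀(1−p₀)/n) = √(0.17492/484) = 0.0190.
z = (0.7521 − 0.774)/0.0190 = -0.0219/0.0190 = -1.15.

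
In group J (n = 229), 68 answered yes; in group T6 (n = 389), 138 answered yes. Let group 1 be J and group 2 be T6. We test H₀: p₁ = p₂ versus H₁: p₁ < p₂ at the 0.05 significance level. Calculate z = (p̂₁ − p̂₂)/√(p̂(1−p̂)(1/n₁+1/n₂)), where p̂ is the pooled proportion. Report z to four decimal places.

p̂₁ = 68/229 ≈ 0.296943, p̂₂ = 138/389 ≈ 0.354756.
Pooled p̂ = (68+138)/(229+389) = 206/618 = 0.333333.
SE = √(0.222222 × 0.00693751) = 0.039264.
z = (0.296943 − 0.354756)/0.039264 = -0.057813/0.039264 = -1.4724.
p-value = P(Z < -1.472) ≈ 0.0705; since p > α = 0.05, fail to reject H₀.

z = -1.4724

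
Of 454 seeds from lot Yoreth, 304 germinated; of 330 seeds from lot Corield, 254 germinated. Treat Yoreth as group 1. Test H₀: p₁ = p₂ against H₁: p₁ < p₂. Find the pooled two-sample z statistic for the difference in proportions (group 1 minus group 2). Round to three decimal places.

z = -3.055

p̂₁ = 304/454 = 0.66960, p̂₂ = 254/330 = 0.76970.
Pooled p̂ = (304+254)/(454+330) = 558/784 = 0.71173.
SE = √(0.205168 × 0.00523295) = 0.03277.
z = (0.66960 − 0.76970)/0.03277 = -0.10010/0.03277 = -3.055.
p-value = P(Z < -3.055) ≈ 0.0011.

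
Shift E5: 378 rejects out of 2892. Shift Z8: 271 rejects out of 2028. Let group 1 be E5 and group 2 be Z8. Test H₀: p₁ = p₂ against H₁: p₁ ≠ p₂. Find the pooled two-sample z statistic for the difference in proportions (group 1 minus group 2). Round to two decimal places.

z = -0.30

p̂₁ = 378/2892 = 0.1307, p̂₂ = 271/2028 = 0.1336.
Pooled p̂ = (378+271)/(2892+2028) = 649/4920 = 0.1319.
SE = √(0.11451 × 0.000838878) = 0.0098.
z = (0.1307 − 0.1336)/0.0098 = -0.0029/0.0098 = -0.30.
Two-sided p-value ≈ 2·Φ(−0.298) = 0.7655.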